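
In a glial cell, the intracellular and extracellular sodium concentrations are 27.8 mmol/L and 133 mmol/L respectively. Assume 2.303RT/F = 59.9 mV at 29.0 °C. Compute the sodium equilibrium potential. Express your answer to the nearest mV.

41 mV

E = (59.9/z) · log₁₀([Na⁺]_out/[Na⁺]_in) with z = +1.
= (59.9/1) · log₁₀(133/27.8) = 59.90 · log₁₀(4.784)
= 59.90 · (0.6798) = 40.72 mV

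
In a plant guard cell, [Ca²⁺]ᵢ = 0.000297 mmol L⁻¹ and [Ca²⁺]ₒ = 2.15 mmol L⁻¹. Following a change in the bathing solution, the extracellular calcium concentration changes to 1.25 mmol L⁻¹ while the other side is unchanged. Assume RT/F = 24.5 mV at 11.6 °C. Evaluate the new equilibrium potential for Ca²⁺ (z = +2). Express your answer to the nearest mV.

After the shift: [Ca²⁺]_out = 1.25, [Ca²⁺]_in = 0.000297 mmol L⁻¹.
E_new = (24.5/2)·ln(1.25/0.000297) = 12.25 · (8.3449) = 102.23 mV

102 mV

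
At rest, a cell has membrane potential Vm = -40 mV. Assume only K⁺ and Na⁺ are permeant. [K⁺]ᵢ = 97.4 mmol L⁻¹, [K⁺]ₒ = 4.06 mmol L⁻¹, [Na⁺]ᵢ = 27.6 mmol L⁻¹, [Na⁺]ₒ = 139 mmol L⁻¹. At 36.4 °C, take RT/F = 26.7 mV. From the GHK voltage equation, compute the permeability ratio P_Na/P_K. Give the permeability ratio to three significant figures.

0.133

Let α = P_Na/P_K. GHK: Vm = 26.7·ln[(Kₒ + α·Naₒ)/(Kᵢ + α·Naᵢ)].
e^(Vm/26.7) = e^(-40.0/26.7) = 0.22355
So 0.22355·(Kᵢ + α·Naᵢ) = Kₒ + α·Naₒ → α = (0.22355·97.4 − 4.06) / (139.0 − 0.22355·27.6)
α = (21.77 − 4.06) / (139.0 − 6.17) = 17.71/132.8 = 0.1334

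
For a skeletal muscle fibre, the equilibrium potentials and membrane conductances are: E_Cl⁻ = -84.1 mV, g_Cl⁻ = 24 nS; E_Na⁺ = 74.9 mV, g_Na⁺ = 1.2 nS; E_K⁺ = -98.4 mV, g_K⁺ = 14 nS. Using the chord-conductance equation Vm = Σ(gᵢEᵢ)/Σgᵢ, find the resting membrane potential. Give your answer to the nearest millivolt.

Σ gᵢEᵢ = 24·(-84.1) + 1.2·(74.9) + 14·(-98.4) = -3306.12
Σ gᵢ = 24 + 1.2 + 14 = 39.2
Vm = -3306.12 / 39.2 = -84.34 mV

-84 mV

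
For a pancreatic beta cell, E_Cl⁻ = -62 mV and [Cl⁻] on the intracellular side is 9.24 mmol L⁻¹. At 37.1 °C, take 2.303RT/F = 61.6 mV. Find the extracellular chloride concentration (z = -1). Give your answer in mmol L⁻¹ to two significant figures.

94 mmol L⁻¹

Nernst: E = (61.6/-1) · log₁₀([out]/[in]), so log₁₀([out]/[in]) = -62.0 × -1 / 61.6 = 1.0065.
[out]/[in] = 10^(1.0065) = 10.15.
[out] = 10.15 × 9.24 = 93.79 mmol L⁻¹.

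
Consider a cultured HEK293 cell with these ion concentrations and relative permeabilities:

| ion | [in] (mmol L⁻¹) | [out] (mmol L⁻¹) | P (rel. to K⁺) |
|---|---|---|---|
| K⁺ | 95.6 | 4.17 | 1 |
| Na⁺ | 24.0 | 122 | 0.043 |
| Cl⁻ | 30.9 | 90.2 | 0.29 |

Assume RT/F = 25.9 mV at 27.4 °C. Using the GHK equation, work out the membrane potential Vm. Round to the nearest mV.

Vm = 25.9 · ln[(Σ P·[cation]ₒ + Σ P·[anion]ᵢ) / (Σ P·[cation]ᵢ + Σ P·[anion]ₒ)]
Numerator = 1×4.17 + 0.043×122 + 0.29×30.9 = 18.38
Denominator = 1×95.6 + 0.043×24.0 + 0.29×90.2 = 122.8
Vm = 25.9 · ln(0.14966) = 25.9 × (-1.8994) = -49.19 mV

-49 mV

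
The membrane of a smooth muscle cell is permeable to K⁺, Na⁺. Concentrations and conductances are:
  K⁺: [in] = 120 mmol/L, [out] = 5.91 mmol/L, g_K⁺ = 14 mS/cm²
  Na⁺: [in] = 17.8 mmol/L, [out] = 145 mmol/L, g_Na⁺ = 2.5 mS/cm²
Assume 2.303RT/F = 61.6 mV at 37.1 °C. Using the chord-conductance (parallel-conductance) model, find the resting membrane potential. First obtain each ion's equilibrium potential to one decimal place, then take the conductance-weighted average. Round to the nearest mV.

-60 mV

E_K⁺ = (61.6/1)·log₁₀(5.91/120) = -80.5 mV
E_Na⁺ = (61.6/1)·log₁₀(145/17.8) = 56.1 mV
Vm = (Σ gᵢEᵢ)/(Σ gᵢ) = (14·-80.5 + 2.5·56.1) / (14 + 2.5)
= -986.75 / 16.5 = -59.80 mV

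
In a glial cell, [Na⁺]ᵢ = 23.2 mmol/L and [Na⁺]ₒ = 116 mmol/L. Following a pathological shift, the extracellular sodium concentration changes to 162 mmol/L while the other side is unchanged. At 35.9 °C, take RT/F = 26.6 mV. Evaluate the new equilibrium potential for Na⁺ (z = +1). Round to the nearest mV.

52 mV

After the shift: [Na⁺]_out = 162, [Na⁺]_in = 23.2 mmol/L.
E_new = (26.6/1)·ln(162/23.2) = 26.60 · (1.9434) = 51.70 mV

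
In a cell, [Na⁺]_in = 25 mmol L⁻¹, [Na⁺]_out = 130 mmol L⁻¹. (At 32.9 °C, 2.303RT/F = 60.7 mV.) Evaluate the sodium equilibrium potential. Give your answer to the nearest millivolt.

E = (60.7/z) · log₁₀([Na⁺]_out/[Na⁺]_in) with z = +1.
= (60.7/1) · log₁₀(130/25) = 60.70 · log₁₀(5.2)
= 60.70 · (0.7160) = 43.46 mV

43 mV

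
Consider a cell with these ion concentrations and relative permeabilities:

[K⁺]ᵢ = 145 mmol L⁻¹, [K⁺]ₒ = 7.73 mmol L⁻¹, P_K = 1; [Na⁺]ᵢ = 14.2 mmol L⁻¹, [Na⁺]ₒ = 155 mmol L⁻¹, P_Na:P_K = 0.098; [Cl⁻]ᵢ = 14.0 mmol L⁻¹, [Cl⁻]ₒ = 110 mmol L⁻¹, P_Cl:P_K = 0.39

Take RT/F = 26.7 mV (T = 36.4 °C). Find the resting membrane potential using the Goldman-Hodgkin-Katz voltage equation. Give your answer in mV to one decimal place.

Vm = 26.7 · ln[(Σ P·[cation]ₒ + Σ P·[anion]ᵢ) / (Σ P·[cation]ᵢ + Σ P·[anion]ₒ)]
Numerator = 1×7.73 + 0.098×155 + 0.39×14.0 = 28.38
Denominator = 1×145 + 0.098×14.2 + 0.39×110 = 189.3
Vm = 26.7 · ln(0.14993) = 26.7 × (-1.8976) = -50.67 mV

-50.7 mV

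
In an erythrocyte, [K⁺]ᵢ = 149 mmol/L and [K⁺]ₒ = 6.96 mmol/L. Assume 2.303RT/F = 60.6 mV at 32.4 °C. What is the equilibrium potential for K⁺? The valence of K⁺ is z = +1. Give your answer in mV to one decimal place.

-80.6 mV

E = (60.6/z) · log₁₀([K⁺]_out/[K⁺]_in) with z = +1.
= (60.6/1) · log₁₀(6.96/149) = 60.60 · log₁₀(0.04671)
= 60.60 · (-1.3306) = -80.63 mV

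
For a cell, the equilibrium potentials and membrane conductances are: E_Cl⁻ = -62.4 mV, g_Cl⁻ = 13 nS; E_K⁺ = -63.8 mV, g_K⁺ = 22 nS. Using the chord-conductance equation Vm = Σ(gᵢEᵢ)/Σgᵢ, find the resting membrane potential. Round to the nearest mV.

-63 mV

Σ gᵢEᵢ = 13·(-62.4) + 22·(-63.8) = -2214.80
Σ gᵢ = 13 + 22 = 35
Vm = -2214.80 / 35 = -63.28 mV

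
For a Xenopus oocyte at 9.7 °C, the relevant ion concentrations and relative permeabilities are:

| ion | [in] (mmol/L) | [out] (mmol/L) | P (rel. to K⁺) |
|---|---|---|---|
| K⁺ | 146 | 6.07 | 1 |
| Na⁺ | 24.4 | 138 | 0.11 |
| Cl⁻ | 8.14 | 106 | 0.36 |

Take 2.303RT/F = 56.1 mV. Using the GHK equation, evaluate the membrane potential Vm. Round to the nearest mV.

Vm = 56.1 · log₁₀[(Σ P·[cation]ₒ + Σ P·[anion]ᵢ) / (Σ P·[cation]ᵢ + Σ P·[anion]ₒ)]
Numerator = 1×6.07 + 0.11×138 + 0.36×8.14 = 24.18
Denominator = 1×146 + 0.11×24.4 + 0.36×106 = 186.8
Vm = 56.1 · log₁₀(0.12941) = 56.1 × (-0.8880) = -49.82 mV

-50 mV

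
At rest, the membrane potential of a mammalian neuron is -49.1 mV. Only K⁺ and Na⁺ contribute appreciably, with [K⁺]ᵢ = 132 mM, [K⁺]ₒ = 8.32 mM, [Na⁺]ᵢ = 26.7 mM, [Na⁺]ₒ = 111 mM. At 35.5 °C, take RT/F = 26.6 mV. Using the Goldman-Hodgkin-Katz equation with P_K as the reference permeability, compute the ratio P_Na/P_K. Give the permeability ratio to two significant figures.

0.12

Let α = P_Na/P_K. GHK: Vm = 26.6·ln[(Kₒ + α·Naₒ)/(Kᵢ + α·Naᵢ)].
e^(Vm/26.6) = e^(-49.1/26.6) = 0.15789
So 0.15789·(Kᵢ + α·Naᵢ) = Kₒ + α·Naₒ → α = (0.15789·132.0 − 8.32) / (111.0 − 0.15789·26.7)
α = (20.84 − 8.32) / (111.0 − 4.216) = 12.52/106.8 = 0.1173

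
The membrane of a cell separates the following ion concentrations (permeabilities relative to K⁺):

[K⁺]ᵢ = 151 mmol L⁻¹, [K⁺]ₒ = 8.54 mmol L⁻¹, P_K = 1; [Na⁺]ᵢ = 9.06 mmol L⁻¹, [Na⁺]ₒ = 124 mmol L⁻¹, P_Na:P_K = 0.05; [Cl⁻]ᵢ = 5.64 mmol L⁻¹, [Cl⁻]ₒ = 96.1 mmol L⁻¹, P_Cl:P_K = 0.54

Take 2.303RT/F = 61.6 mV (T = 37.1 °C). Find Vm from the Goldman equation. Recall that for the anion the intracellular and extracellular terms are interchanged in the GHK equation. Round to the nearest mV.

Vm = 61.6 · log₁₀[(Σ P·[cation]ₒ + Σ P·[anion]ᵢ) / (Σ P·[cation]ᵢ + Σ P·[anion]ₒ)]
Numerator = 1×8.54 + 0.05×124 + 0.54×5.64 = 17.79
Denominator = 1×151 + 0.05×9.06 + 0.54×96.1 = 203.3
Vm = 61.6 · log₁₀(0.087464) = 61.6 × (-1.0582) = -65.18 mV

-65 mV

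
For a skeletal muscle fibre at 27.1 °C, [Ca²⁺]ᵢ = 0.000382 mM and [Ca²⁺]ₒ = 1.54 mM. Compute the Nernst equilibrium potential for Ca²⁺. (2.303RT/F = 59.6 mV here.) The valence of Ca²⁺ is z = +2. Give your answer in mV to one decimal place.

107.4 mV

E = (59.6/z) · log₁₀([Ca²⁺]_out/[Ca²⁺]_in) with z = +2.
= (59.6/2) · log₁₀(1.54/0.000382) = 29.80 · log₁₀(4031)
= 29.80 · (3.6055) = 107.44 mV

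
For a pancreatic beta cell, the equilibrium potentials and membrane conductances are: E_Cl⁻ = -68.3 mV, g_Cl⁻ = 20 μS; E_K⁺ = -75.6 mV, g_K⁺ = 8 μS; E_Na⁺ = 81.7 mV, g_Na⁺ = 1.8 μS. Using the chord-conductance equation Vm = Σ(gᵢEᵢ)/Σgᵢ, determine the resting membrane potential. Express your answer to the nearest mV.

-61 mV

Σ gᵢEᵢ = 20·(-68.3) + 8·(-75.6) + 1.8·(81.7) = -1823.74
Σ gᵢ = 20 + 8 + 1.8 = 29.8
Vm = -1823.74 / 29.8 = -61.20 mV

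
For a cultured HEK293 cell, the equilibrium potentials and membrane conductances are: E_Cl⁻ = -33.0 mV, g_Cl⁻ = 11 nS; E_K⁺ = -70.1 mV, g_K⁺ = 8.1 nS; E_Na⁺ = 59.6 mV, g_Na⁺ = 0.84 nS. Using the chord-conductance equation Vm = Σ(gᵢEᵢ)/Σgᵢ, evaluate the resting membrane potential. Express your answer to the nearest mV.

Σ gᵢEᵢ = 11·(-33.0) + 8.1·(-70.1) + 0.84·(59.6) = -880.75
Σ gᵢ = 11 + 8.1 + 0.84 = 19.94
Vm = -880.75 / 19.94 = -44.17 mV

-44 mV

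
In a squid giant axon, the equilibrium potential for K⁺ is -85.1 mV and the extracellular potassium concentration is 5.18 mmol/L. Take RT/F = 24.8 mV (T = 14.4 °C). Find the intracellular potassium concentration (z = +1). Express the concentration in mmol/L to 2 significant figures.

160 mmol/L

Nernst: E = (24.8/1) · ln([out]/[in]), so ln([out]/[in]) = -85.1 × 1 / 24.8 = -3.4315.
[out]/[in] = e^(-3.4315) = 0.03234.
[in] = 5.18 / 0.03234 = 160.2 mmol/L.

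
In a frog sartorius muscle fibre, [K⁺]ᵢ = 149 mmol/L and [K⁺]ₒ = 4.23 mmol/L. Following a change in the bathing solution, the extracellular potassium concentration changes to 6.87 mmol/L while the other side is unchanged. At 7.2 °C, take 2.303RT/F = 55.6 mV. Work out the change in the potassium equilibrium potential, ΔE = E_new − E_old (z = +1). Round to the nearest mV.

12 mV

E_old = (55.6/1)·log₁₀(4.23/149) = -86.00 mV
E_new = (55.6/1)·log₁₀(6.87/149) = -74.29 mV
ΔE = -74.29 − (-86.00) = 11.71 mV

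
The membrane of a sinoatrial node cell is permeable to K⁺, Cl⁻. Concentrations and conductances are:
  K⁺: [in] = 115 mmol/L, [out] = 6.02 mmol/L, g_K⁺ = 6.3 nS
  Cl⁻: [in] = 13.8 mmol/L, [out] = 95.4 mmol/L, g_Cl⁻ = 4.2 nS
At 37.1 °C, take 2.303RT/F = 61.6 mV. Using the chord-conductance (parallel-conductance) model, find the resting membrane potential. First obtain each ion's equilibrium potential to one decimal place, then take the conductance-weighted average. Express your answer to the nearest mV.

E_K⁺ = (61.6/1)·log₁₀(6.02/115) = -78.9 mV
E_Cl⁻ = (61.6/-1)·log₁₀(95.4/13.8) = -51.7 mV
Vm = (Σ gᵢEᵢ)/(Σ gᵢ) = (6.3·-78.9 + 4.2·-51.7) / (6.3 + 4.2)
= -714.21 / 10.5 = -68.02 mV

-68 mV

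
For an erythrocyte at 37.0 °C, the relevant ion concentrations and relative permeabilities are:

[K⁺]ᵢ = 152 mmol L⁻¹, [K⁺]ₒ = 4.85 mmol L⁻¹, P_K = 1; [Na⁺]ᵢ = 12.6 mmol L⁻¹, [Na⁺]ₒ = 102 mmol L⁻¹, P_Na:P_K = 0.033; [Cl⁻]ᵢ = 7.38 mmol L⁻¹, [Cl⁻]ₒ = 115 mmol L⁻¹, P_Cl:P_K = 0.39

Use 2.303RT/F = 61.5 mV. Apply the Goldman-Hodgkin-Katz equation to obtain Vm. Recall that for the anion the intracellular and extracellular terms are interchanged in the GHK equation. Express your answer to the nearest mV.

-77 mV

Vm = 61.5 · log₁₀[(Σ P·[cation]ₒ + Σ P·[anion]ᵢ) / (Σ P·[cation]ᵢ + Σ P·[anion]ₒ)]
Numerator = 1×4.85 + 0.033×102 + 0.39×7.38 = 11.09
Denominator = 1×152 + 0.033×12.6 + 0.39×115 = 197.3
Vm = 61.5 · log₁₀(0.05624) = 61.5 × (-1.2500) = -76.87 mV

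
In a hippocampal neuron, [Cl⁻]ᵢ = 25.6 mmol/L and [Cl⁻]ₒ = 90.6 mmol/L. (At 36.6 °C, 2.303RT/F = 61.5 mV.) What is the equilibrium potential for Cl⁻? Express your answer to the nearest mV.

E = (61.5/z) · log₁₀([Cl⁻]_out/[Cl⁻]_in) with z = -1.
For an anion, dividing by z = -1 reverses the sign.
= (61.5/-1) · log₁₀(90.6/25.6) = -61.50 · log₁₀(3.539)
= -61.50 · (0.5489) = -33.76 mV

-34 mV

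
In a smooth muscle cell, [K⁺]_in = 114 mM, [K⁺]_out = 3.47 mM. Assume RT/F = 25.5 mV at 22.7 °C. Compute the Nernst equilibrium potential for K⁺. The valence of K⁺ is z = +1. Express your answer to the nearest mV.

E = (25.5/z) · ln([K⁺]_out/[K⁺]_in) with z = +1.
= (25.5/1) · ln(3.47/114) = 25.50 · ln(0.03044)
= 25.50 · (-3.4920) = -89.05 mV

-89 mV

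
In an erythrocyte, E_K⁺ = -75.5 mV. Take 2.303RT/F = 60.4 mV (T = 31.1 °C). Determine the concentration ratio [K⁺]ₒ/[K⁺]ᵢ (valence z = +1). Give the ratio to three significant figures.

log₁₀([out]/[in]) = E·z/(60.4) = -75.5 × 1 / 60.4 = -1.2500
[out]/[in] = 10^(-1.2500) = 0.05623

0.0562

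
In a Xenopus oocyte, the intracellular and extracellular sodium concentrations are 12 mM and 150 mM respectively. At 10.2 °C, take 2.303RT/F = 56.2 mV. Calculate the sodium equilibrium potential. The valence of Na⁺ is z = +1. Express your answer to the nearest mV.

62 mV

E = (56.2/z) · log₁₀([Na⁺]_out/[Na⁺]_in) with z = +1.
= (56.2/1) · log₁₀(150/12) = 56.20 · log₁₀(12.5)
= 56.20 · (1.0969) = 61.65 mV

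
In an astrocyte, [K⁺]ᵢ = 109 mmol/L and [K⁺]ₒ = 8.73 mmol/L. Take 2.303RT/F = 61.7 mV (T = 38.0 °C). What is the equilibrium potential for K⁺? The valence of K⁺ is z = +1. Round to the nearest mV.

-68 mV

E = (61.7/z) · log₁₀([K⁺]_out/[K⁺]_in) with z = +1.
= (61.7/1) · log₁₀(8.73/109) = 61.70 · log₁₀(0.08009)
= 61.70 · (-1.0964) = -67.65 mV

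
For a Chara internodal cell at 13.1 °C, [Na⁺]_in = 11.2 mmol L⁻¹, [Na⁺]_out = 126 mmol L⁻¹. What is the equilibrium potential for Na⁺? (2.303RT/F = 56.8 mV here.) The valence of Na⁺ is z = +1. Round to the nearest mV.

E = (56.8/z) · log₁₀([Na⁺]_out/[Na⁺]_in) with z = +1.
= (56.8/1) · log₁₀(126/11.2) = 56.80 · log₁₀(11.25)
= 56.80 · (1.0512) = 59.71 mV

60 mV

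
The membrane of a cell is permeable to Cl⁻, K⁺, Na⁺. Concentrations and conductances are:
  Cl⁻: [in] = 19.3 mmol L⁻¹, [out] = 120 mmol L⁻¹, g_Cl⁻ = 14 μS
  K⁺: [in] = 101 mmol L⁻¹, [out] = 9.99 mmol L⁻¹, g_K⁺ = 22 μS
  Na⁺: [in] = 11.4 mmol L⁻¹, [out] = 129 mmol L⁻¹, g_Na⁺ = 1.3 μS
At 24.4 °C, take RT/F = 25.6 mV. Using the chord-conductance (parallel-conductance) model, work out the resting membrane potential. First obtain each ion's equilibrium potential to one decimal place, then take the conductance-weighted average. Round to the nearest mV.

-50 mV

E_Cl⁻ = (25.6/-1)·ln(120/19.3) = -46.8 mV
E_K⁺ = (25.6/1)·ln(9.99/101) = -59.2 mV
E_Na⁺ = (25.6/1)·ln(129/11.4) = 62.1 mV
Vm = (Σ gᵢEᵢ)/(Σ gᵢ) = (14·-46.8 + 22·-59.2 + 1.3·62.1) / (14 + 22 + 1.3)
= -1876.87 / 37.3 = -50.32 mV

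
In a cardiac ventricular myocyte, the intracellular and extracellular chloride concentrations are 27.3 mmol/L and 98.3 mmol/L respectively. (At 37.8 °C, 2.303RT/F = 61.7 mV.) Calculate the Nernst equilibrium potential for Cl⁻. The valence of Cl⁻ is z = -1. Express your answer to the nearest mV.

E = (61.7/z) · log₁₀([Cl⁻]_out/[Cl⁻]_in) with z = -1.
For an anion, dividing by z = -1 reverses the sign.
= (61.7/-1) · log₁₀(98.3/27.3) = -61.70 · log₁₀(3.601)
= -61.70 · (0.5564) = -34.33 mV

-34 mV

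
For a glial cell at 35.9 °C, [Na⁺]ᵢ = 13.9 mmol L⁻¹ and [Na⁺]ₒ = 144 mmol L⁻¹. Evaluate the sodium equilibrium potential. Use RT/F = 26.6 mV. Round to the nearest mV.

E = (26.6/z) · ln([Na⁺]_out/[Na⁺]_in) with z = +1.
= (26.6/1) · ln(144/13.9) = 26.60 · ln(10.36)
= 26.60 · (2.3379) = 62.19 mV

62 mV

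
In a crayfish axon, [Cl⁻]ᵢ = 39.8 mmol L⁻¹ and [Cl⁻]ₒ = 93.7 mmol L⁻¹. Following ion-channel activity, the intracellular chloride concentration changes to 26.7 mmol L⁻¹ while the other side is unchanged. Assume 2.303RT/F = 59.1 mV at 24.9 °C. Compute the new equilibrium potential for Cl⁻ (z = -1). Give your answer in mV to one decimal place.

-32.2 mV

After the shift: [Cl⁻]_out = 93.7, [Cl⁻]_in = 26.7 mmol L⁻¹.
E_new = (59.1/-1)·log₁₀(93.7/26.7) = -59.10 · (0.5452) = -32.22 mV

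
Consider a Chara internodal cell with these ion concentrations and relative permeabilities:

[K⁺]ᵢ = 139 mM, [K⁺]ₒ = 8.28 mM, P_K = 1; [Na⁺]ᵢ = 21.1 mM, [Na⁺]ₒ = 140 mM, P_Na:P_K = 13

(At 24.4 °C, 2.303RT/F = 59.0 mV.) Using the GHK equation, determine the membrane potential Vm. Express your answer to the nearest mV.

Vm = 59.0 · log₁₀[(Σ P·[cation]ₒ + Σ P·[anion]ᵢ) / (Σ P·[cation]ᵢ + Σ P·[anion]ₒ)]
Numerator = 1×8.28 + 13×140 = 1828
Denominator = 1×139 + 13×21.1 = 413.3
Vm = 59.0 · log₁₀(4.4236) = 59.0 × (0.6458) = 38.10 mV

38 mV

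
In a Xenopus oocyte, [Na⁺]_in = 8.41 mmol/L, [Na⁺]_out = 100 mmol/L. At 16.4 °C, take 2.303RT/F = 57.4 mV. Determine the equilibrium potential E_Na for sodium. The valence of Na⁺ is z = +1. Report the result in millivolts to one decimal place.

E = (57.4/z) · log₁₀([Na⁺]_out/[Na⁺]_in) with z = +1.
= (57.4/1) · log₁₀(100/8.41) = 57.40 · log₁₀(11.89)
= 57.40 · (1.0752) = 61.72 mV

61.7 mV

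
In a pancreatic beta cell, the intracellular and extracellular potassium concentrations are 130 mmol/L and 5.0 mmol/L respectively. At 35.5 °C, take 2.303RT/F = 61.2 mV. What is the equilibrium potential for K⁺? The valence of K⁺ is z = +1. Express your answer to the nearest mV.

-87 mV

E = (61.2/z) · log₁₀([K⁺]_out/[K⁺]_in) with z = +1.
= (61.2/1) · log₁₀(5.0/130) = 61.20 · log₁₀(0.03846)
= 61.20 · (-1.4150) = -86.60 mV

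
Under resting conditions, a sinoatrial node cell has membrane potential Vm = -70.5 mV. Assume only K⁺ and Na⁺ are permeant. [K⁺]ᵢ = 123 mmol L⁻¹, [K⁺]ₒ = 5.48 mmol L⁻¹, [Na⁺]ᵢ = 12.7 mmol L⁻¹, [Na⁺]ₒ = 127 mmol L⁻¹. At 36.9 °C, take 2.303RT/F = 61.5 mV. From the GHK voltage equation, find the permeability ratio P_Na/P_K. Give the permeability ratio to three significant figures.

Let α = P_Na/P_K. GHK: Vm = 61.5·log₁₀[(Kₒ + α·Naₒ)/(Kᵢ + α·Naᵢ)].
10^(Vm/61.5) = 10^(-70.5/61.5) = 0.071393
So 0.071393·(Kᵢ + α·Naᵢ) = Kₒ + α·Naₒ → α = (0.071393·123.0 − 5.48) / (127.0 − 0.071393·12.7)
α = (8.781 − 5.48) / (127.0 − 0.9067) = 3.301/126.1 = 0.02618

0.0262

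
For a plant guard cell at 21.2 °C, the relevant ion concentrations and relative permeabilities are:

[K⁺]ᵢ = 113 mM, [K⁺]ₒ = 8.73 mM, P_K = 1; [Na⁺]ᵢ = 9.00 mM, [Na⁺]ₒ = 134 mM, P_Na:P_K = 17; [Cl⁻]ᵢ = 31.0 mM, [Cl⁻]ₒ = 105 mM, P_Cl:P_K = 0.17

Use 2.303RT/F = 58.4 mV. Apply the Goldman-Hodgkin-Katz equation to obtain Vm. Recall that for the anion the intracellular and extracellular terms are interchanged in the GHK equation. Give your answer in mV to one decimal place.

Vm = 58.4 · log₁₀[(Σ P·[cation]ₒ + Σ P·[anion]ᵢ) / (Σ P·[cation]ᵢ + Σ P·[anion]ₒ)]
Numerator = 1×8.73 + 17×134 + 0.17×31.0 = 2292
Denominator = 1×113 + 17×9.00 + 0.17×105 = 283.9
Vm = 58.4 · log₁₀(8.0747) = 58.4 × (0.9071) = 52.98 mV

53.0 mV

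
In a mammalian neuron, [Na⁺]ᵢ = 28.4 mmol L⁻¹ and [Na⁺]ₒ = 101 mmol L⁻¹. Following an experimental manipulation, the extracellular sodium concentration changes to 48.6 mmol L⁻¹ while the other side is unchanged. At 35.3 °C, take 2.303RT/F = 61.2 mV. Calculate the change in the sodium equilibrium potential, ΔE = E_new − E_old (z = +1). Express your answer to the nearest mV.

E_old = (61.2/1)·log₁₀(101/28.4) = 33.72 mV
E_new = (61.2/1)·log₁₀(48.6/28.4) = 14.28 mV
ΔE = 14.28 − (33.72) = -19.44 mV

-19 mV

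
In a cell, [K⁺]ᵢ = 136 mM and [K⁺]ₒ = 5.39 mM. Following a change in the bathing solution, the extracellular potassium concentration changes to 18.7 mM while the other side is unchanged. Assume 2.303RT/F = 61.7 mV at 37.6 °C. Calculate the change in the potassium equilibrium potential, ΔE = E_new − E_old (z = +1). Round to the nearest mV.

E_old = (61.7/1)·log₁₀(5.39/136) = -86.50 mV
E_new = (61.7/1)·log₁₀(18.7/136) = -53.17 mV
ΔE = -53.17 − (-86.50) = 33.33 mV

33 mV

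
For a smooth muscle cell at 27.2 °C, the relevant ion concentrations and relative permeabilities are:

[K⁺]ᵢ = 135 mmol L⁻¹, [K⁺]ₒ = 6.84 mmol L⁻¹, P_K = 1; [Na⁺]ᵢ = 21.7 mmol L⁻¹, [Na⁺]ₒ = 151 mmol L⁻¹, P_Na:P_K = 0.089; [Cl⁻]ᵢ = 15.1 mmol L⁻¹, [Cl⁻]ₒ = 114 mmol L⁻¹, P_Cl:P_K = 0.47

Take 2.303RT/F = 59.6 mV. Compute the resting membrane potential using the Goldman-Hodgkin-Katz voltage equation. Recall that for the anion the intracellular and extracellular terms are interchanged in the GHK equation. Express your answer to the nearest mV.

-50 mV

Vm = 59.6 · log₁₀[(Σ P·[cation]ₒ + Σ P·[anion]ᵢ) / (Σ P·[cation]ᵢ + Σ P·[anion]ₒ)]
Numerator = 1×6.84 + 0.089×151 + 0.47×15.1 = 27.38
Denominator = 1×135 + 0.089×21.7 + 0.47×114 = 190.5
Vm = 59.6 · log₁₀(0.1437) = 59.6 × (-0.8426) = -50.22 mV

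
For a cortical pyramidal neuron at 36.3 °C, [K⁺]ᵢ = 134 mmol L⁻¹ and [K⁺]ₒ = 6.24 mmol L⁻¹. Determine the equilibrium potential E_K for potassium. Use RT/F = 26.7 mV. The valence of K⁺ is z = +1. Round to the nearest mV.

-82 mV

E = (26.7/z) · ln([K⁺]_out/[K⁺]_in) with z = +1.
= (26.7/1) · ln(6.24/134) = 26.70 · ln(0.04657)
= 26.70 · (-3.0669) = -81.89 mV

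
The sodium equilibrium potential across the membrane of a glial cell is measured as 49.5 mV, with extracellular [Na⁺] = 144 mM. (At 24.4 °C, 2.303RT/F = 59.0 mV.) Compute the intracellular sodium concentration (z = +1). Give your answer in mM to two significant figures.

Nernst: E = (59.0/1) · log₁₀([out]/[in]), so log₁₀([out]/[in]) = 49.5 × 1 / 59.0 = 0.8390.
[out]/[in] = 10^(0.8390) = 6.902.
[in] = 144 / 6.902 = 20.86 mM.

21 mM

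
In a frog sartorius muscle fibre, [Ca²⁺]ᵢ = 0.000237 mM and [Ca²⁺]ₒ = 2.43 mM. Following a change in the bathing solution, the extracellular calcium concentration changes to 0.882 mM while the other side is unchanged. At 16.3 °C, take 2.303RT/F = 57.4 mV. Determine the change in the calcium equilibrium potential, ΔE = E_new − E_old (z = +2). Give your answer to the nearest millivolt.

-13 mV

E_old = (57.4/2)·log₁₀(2.43/0.000237) = 115.11 mV
E_new = (57.4/2)·log₁₀(0.882/0.000237) = 102.48 mV
ΔE = 102.48 − (115.11) = -12.63 mV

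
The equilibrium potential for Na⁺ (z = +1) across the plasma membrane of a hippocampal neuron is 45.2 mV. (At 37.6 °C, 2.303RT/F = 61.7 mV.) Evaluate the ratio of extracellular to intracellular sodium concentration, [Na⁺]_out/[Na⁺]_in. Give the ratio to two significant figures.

5.4

log₁₀([out]/[in]) = E·z/(61.7) = 45.2 × 1 / 61.7 = 0.7326
[out]/[in] = 10^(0.7326) = 5.402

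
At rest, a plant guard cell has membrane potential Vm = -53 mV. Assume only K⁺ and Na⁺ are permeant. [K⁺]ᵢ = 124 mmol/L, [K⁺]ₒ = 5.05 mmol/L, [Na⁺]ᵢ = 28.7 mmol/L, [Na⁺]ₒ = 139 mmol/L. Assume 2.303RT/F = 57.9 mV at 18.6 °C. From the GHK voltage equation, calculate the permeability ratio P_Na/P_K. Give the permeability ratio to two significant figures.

Let α = P_Na/P_K. GHK: Vm = 57.9·log₁₀[(Kₒ + α·Naₒ)/(Kᵢ + α·Naᵢ)].
10^(Vm/57.9) = 10^(-53.0/57.9) = 0.12151
So 0.12151·(Kᵢ + α·Naᵢ) = Kₒ + α·Naₒ → α = (0.12151·124.0 − 5.05) / (139.0 − 0.12151·28.7)
α = (15.07 − 5.05) / (139.0 − 3.487) = 10.02/135.5 = 0.07393

0.074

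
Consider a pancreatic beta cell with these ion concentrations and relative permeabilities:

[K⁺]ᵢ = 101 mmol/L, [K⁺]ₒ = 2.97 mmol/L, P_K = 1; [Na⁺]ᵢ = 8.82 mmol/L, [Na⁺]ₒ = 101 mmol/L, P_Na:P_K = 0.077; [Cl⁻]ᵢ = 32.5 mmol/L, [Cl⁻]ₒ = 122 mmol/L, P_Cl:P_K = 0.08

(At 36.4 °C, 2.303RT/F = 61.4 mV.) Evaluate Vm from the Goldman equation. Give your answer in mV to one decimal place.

-56.6 mV

Vm = 61.4 · log₁₀[(Σ P·[cation]ₒ + Σ P·[anion]ᵢ) / (Σ P·[cation]ᵢ + Σ P·[anion]ₒ)]
Numerator = 1×2.97 + 0.077×101 + 0.08×32.5 = 13.35
Denominator = 1×101 + 0.077×8.82 + 0.08×122 = 111.4
Vm = 61.4 · log₁₀(0.11977) = 61.4 × (-0.9217) = -56.59 mV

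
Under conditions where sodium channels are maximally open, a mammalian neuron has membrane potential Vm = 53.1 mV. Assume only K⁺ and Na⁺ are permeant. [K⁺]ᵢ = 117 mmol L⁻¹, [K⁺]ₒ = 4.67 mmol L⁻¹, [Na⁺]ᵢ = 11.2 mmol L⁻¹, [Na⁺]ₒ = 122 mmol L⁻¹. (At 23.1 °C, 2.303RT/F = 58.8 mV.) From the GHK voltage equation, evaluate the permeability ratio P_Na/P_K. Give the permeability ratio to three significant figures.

28.7

Let α = P_Na/P_K. GHK: Vm = 58.8·log₁₀[(Kₒ + α·Naₒ)/(Kᵢ + α·Naᵢ)].
10^(Vm/58.8) = 10^(53.1/58.8) = 7.9995
So 7.9995·(Kᵢ + α·Naᵢ) = Kₒ + α·Naₒ → α = (7.9995·117.0 − 4.67) / (122.0 − 7.9995·11.2)
α = (935.9 − 4.67) / (122.0 − 89.59) = 931.3/32.41 = 28.74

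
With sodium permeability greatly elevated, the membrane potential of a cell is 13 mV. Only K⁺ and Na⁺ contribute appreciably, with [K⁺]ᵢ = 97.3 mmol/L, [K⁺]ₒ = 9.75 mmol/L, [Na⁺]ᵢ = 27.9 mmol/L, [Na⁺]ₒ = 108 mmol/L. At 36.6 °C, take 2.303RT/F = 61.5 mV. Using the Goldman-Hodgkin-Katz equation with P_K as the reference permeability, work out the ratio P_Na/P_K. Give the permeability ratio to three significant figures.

Let α = P_Na/P_K. GHK: Vm = 61.5·log₁₀[(Kₒ + α·Naₒ)/(Kᵢ + α·Naᵢ)].
10^(Vm/61.5) = 10^(13.0/61.5) = 1.627
So 1.627·(Kᵢ + α·Naᵢ) = Kₒ + α·Naₒ → α = (1.627·97.3 − 9.75) / (108.0 − 1.627·27.9)
α = (158.3 − 9.75) / (108.0 − 45.39) = 148.6/62.61 = 2.373

2.37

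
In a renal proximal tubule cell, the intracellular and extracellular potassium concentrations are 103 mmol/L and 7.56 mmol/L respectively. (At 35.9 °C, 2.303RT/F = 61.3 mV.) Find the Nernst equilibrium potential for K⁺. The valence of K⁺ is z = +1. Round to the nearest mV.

-70 mV

E = (61.3/z) · log₁₀([K⁺]_out/[K⁺]_in) with z = +1.
= (61.3/1) · log₁₀(7.56/103) = 61.30 · log₁₀(0.0734)
= 61.30 · (-1.1343) = -69.53 mV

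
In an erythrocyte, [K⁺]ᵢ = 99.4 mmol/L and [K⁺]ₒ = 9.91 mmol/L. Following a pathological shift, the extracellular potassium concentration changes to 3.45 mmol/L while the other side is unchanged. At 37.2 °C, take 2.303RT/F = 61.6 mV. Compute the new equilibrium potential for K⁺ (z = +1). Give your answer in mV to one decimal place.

After the shift: [K⁺]_out = 3.45, [K⁺]_in = 99.4 mmol/L.
E_new = (61.6/1)·log₁₀(3.45/99.4) = 61.60 · (-1.4596) = -89.91 mV

-89.9 mV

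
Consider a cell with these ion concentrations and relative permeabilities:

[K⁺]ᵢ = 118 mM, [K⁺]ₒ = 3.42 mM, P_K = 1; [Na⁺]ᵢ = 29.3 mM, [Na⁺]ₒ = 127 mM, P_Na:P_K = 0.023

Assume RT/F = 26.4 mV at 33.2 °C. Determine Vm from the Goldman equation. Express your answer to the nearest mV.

-77 mV

Vm = 26.4 · ln[(Σ P·[cation]ₒ + Σ P·[anion]ᵢ) / (Σ P·[cation]ᵢ + Σ P·[anion]ₒ)]
Numerator = 1×3.42 + 0.023×127 = 6.341
Denominator = 1×118 + 0.023×29.3 = 118.7
Vm = 26.4 · ln(0.053432) = 26.4 × (-2.9293) = -77.33 mV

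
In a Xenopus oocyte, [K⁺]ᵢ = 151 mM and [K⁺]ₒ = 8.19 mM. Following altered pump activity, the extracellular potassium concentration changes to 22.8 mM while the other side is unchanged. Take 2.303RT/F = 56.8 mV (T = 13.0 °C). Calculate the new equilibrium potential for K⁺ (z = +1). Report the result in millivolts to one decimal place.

-46.6 mV

After the shift: [K⁺]_out = 22.8, [K⁺]_in = 151 mM.
E_new = (56.8/1)·log₁₀(22.8/151) = 56.80 · (-0.8210) = -46.64 mV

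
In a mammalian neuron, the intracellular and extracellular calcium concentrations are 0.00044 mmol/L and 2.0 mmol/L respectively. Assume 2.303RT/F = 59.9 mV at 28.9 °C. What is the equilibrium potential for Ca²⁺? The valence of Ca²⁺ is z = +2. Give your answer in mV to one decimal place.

109.5 mV

E = (59.9/z) · log₁₀([Ca²⁺]_out/[Ca²⁺]_in) with z = +2.
= (59.9/2) · log₁₀(2.0/0.00044) = 29.95 · log₁₀(4545)
= 29.95 · (3.6576) = 109.54 mV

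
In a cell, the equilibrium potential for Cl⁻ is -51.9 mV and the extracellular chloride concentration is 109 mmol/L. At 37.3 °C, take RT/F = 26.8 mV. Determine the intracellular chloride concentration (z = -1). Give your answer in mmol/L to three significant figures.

15.7 mmol/L

Nernst: E = (26.8/-1) · ln([out]/[in]), so ln([out]/[in]) = -51.9 × -1 / 26.8 = 1.9366.
[out]/[in] = e^(1.9366) = 6.935.
[in] = 109 / 6.935 = 15.72 mmol/L.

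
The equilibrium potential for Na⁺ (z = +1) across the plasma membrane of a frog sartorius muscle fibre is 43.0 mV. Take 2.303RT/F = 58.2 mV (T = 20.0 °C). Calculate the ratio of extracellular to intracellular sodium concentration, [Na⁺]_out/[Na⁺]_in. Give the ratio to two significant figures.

log₁₀([out]/[in]) = E·z/(58.2) = 43.0 × 1 / 58.2 = 0.7388
[out]/[in] = 10^(0.7388) = 5.481

5.5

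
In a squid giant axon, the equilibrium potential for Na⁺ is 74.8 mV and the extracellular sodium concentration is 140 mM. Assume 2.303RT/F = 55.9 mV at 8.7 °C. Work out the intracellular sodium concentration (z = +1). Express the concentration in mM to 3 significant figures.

Nernst: E = (55.9/1) · log₁₀([out]/[in]), so log₁₀([out]/[in]) = 74.8 × 1 / 55.9 = 1.3381.
[out]/[in] = 10^(1.3381) = 21.78.
[in] = 140 / 21.78 = 6.427 mM.

6.43 mM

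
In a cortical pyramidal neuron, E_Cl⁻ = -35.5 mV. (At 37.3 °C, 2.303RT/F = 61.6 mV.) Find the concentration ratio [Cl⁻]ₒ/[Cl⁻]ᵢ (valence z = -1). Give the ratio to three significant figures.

log₁₀([out]/[in]) = E·z/(61.6) = -35.5 × -1 / 61.6 = 0.5763
[out]/[in] = 10^(0.5763) = 3.77

3.77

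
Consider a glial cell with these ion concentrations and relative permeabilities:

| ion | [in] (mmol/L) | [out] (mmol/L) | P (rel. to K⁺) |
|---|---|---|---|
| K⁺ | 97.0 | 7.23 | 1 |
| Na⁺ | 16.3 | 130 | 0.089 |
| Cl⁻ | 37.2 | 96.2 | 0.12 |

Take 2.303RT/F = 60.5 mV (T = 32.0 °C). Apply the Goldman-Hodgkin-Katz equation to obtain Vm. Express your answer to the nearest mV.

-41 mV

Vm = 60.5 · log₁₀[(Σ P·[cation]ₒ + Σ P·[anion]ᵢ) / (Σ P·[cation]ᵢ + Σ P·[anion]ₒ)]
Numerator = 1×7.23 + 0.089×130 + 0.12×37.2 = 23.26
Denominator = 1×97.0 + 0.089×16.3 + 0.12×96.2 = 110
Vm = 60.5 · log₁₀(0.2115) = 60.5 × (-0.6747) = -40.82 mV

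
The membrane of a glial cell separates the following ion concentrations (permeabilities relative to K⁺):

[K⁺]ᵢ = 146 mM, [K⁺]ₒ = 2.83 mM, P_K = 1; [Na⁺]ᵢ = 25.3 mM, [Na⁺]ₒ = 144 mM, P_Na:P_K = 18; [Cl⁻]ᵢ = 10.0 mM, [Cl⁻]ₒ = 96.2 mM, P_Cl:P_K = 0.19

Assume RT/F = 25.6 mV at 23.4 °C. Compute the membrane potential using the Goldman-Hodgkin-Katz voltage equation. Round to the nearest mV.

37 mV

Vm = 25.6 · ln[(Σ P·[cation]ₒ + Σ P·[anion]ᵢ) / (Σ P·[cation]ᵢ + Σ P·[anion]ₒ)]
Numerator = 1×2.83 + 18×144 + 0.19×10.0 = 2597
Denominator = 1×146 + 18×25.3 + 0.19×96.2 = 619.7
Vm = 25.6 · ln(4.1905) = 25.6 × (1.4328) = 36.68 mV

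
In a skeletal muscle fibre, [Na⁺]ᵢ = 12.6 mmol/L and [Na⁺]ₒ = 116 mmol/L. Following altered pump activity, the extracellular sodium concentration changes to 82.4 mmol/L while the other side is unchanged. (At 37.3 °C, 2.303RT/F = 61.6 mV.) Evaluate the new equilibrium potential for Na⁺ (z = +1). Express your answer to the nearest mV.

After the shift: [Na⁺]_out = 82.4, [Na⁺]_in = 12.6 mmol/L.
E_new = (61.6/1)·log₁₀(82.4/12.6) = 61.60 · (0.8156) = 50.24 mV

50 mV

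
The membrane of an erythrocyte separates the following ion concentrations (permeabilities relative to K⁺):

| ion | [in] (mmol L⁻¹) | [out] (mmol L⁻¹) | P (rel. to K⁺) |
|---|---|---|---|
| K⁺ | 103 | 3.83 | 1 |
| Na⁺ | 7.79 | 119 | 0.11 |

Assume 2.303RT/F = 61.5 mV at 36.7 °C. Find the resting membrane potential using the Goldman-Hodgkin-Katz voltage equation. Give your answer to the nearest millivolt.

Vm = 61.5 · log₁₀[(Σ P·[cation]ₒ + Σ P·[anion]ᵢ) / (Σ P·[cation]ᵢ + Σ P·[anion]ₒ)]
Numerator = 1×3.83 + 0.11×119 = 16.92
Denominator = 1×103 + 0.11×7.79 = 103.9
Vm = 61.5 · log₁₀(0.16292) = 61.5 × (-0.7880) = -48.46 mV

-48 mV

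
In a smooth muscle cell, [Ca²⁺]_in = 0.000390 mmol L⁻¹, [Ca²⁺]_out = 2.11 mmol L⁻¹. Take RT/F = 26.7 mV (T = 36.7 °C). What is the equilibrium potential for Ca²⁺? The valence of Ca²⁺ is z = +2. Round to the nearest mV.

115 mV

E = (26.7/z) · ln([Ca²⁺]_out/[Ca²⁺]_in) with z = +2.
= (26.7/2) · ln(2.11/0.000390) = 13.35 · ln(5410)
= 13.35 · (8.5961) = 114.76 mV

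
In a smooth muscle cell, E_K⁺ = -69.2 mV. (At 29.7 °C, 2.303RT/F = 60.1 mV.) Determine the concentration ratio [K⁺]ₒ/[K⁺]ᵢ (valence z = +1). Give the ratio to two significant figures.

log₁₀([out]/[in]) = E·z/(60.1) = -69.2 × 1 / 60.1 = -1.1514
[out]/[in] = 10^(-1.1514) = 0.07056

0.071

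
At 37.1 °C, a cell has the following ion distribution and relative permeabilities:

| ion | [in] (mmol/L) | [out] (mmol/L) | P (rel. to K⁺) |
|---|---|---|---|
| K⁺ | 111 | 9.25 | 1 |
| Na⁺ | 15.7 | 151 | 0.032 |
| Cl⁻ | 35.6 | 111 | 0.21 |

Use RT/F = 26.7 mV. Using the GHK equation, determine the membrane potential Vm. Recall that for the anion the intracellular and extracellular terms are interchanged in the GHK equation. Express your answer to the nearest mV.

-49 mV

Vm = 26.7 · ln[(Σ P·[cation]ₒ + Σ P·[anion]ᵢ) / (Σ P·[cation]ᵢ + Σ P·[anion]ₒ)]
Numerator = 1×9.25 + 0.032×151 + 0.21×35.6 = 21.56
Denominator = 1×111 + 0.032×15.7 + 0.21×111 = 134.8
Vm = 26.7 · ln(0.15991) = 26.7 × (-1.8331) = -48.94 mV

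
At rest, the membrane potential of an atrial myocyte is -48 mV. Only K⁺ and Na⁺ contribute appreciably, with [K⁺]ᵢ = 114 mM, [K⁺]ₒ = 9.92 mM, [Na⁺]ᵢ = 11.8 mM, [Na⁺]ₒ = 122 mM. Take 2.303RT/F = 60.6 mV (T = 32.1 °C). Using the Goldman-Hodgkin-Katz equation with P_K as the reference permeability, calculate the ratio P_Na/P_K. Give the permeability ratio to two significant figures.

0.071

Let α = P_Na/P_K. GHK: Vm = 60.6·log₁₀[(Kₒ + α·Naₒ)/(Kᵢ + α·Naᵢ)].
10^(Vm/60.6) = 10^(-48.0/60.6) = 0.16141
So 0.16141·(Kᵢ + α·Naᵢ) = Kₒ + α·Naₒ → α = (0.16141·114.0 − 9.92) / (122.0 − 0.16141·11.8)
α = (18.4 − 9.92) / (122.0 − 1.905) = 8.48/120.1 = 0.07061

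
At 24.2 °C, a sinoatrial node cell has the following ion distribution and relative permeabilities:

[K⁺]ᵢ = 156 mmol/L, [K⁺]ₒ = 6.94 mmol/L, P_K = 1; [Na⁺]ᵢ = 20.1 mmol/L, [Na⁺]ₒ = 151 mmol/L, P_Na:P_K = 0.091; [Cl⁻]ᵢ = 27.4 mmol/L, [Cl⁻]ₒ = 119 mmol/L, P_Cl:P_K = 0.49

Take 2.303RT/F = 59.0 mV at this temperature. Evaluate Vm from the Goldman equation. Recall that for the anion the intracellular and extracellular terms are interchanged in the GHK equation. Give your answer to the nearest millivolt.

Vm = 59.0 · log₁₀[(Σ P·[cation]ₒ + Σ P·[anion]ᵢ) / (Σ P·[cation]ᵢ + Σ P·[anion]ₒ)]
Numerator = 1×6.94 + 0.091×151 + 0.49×27.4 = 34.11
Denominator = 1×156 + 0.091×20.1 + 0.49×119 = 216.1
Vm = 59.0 · log₁₀(0.1578) = 59.0 × (-0.8019) = -47.31 mV

-47 mV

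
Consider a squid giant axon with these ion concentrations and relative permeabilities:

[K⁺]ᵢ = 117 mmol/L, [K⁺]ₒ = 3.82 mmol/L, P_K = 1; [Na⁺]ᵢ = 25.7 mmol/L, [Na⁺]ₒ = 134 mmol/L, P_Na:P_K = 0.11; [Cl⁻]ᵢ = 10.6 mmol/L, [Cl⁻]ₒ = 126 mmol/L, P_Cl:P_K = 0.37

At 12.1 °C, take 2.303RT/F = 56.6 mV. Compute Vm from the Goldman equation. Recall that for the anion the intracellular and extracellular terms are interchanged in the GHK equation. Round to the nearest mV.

-49 mV

Vm = 56.6 · log₁₀[(Σ P·[cation]ₒ + Σ P·[anion]ᵢ) / (Σ P·[cation]ᵢ + Σ P·[anion]ₒ)]
Numerator = 1×3.82 + 0.11×134 + 0.37×10.6 = 22.48
Denominator = 1×117 + 0.11×25.7 + 0.37×126 = 166.4
Vm = 56.6 · log₁₀(0.13507) = 56.6 × (-0.8694) = -49.21 mV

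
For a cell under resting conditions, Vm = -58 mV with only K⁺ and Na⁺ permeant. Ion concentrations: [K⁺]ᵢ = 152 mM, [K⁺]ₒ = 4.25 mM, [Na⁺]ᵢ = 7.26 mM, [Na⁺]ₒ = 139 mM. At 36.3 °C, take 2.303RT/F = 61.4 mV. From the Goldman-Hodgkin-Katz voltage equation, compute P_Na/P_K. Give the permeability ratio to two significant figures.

Let α = P_Na/P_K. GHK: Vm = 61.4·log₁₀[(Kₒ + α·Naₒ)/(Kᵢ + α·Naᵢ)].
10^(Vm/61.4) = 10^(-58.0/61.4) = 0.1136
So 0.1136·(Kᵢ + α·Naᵢ) = Kₒ + α·Naₒ → α = (0.1136·152.0 − 4.25) / (139.0 − 0.1136·7.26)
α = (17.27 − 4.25) / (139.0 − 0.8247) = 13.02/138.2 = 0.09421

0.094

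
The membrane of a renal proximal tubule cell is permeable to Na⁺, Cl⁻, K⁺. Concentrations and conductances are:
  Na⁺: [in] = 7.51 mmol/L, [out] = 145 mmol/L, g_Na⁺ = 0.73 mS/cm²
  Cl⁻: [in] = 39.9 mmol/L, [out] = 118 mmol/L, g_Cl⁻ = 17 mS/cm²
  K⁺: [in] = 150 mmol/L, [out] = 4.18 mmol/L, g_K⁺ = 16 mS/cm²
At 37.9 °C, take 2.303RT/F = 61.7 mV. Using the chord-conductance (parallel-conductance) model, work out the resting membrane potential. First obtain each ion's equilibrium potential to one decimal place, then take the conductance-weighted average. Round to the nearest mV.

E_Na⁺ = (61.7/1)·log₁₀(145/7.51) = 79.3 mV
E_Cl⁻ = (61.7/-1)·log₁₀(118/39.9) = -29.1 mV
E_K⁺ = (61.7/1)·log₁₀(4.18/150) = -95.9 mV
Vm = (Σ gᵢEᵢ)/(Σ gᵢ) = (0.73·79.3 + 17·-29.1 + 16·-95.9) / (0.73 + 17 + 16)
= -1971.21 / 33.73 = -58.44 mV

-58 mV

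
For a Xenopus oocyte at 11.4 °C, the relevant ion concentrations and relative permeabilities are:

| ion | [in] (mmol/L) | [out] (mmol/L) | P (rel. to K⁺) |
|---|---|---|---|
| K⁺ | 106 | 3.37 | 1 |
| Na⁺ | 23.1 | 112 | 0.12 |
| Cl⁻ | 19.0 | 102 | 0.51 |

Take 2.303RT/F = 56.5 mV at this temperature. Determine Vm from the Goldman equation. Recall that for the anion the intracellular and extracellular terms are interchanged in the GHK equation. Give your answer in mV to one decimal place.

Vm = 56.5 · log₁₀[(Σ P·[cation]ₒ + Σ P·[anion]ᵢ) / (Σ P·[cation]ᵢ + Σ P·[anion]ₒ)]
Numerator = 1×3.37 + 0.12×112 + 0.51×19.0 = 26.5
Denominator = 1×106 + 0.12×23.1 + 0.51×102 = 160.8
Vm = 56.5 · log₁₀(0.16481) = 56.5 × (-0.7830) = -44.24 mV

-44.2 mV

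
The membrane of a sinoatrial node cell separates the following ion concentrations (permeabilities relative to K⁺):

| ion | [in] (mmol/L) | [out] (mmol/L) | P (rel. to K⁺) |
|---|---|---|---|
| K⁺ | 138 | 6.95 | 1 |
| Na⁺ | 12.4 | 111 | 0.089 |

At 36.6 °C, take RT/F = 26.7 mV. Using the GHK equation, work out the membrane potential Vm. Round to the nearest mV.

Vm = 26.7 · ln[(Σ P·[cation]ₒ + Σ P·[anion]ᵢ) / (Σ P·[cation]ᵢ + Σ P·[anion]ₒ)]
Numerator = 1×6.95 + 0.089×111 = 16.83
Denominator = 1×138 + 0.089×12.4 = 139.1
Vm = 26.7 · ln(0.12098) = 26.7 × (-2.1121) = -56.39 mV

-56 mV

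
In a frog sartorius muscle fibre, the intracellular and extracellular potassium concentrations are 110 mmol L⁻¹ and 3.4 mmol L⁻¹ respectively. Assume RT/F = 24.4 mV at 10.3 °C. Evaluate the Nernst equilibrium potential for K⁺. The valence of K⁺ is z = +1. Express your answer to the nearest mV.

-85 mV

E = (24.4/z) · ln([K⁺]_out/[K⁺]_in) with z = +1.
= (24.4/1) · ln(3.4/110) = 24.40 · ln(0.03091)
= 24.40 · (-3.4767) = -84.83 mV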